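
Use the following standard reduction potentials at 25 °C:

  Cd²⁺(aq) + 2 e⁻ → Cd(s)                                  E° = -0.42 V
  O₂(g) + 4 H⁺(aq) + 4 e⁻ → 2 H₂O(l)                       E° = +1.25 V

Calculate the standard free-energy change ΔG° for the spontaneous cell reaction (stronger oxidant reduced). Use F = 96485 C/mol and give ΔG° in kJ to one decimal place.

O₂/H₂O (E° = +1.25 V) is the cathode; Cd²⁺/Cd (E° = -0.42 V) is the anode, so E°cell = +1.67 V.
Balancing electrons gives n = 4 (lcm of 4 and 2).
ΔG° = −nFE° = −(4)(96485)(+1.67) = -644,520 J = -644.5 kJ.

-644.5 kJ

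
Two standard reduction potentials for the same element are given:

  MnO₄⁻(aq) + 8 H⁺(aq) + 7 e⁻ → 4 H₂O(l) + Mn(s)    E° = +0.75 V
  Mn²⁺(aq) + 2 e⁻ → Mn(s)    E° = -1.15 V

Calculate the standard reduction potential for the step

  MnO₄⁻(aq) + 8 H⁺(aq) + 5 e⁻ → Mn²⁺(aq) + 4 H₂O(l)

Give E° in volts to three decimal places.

+1.510 V

Sequential free energies add, so n₃E°₃ = n₁E°₁ + n₂E°₂.
With n₃ = 7, and the known step contributing 2×(-1.15) V, the unknown satisfies 5·E° = 7×(+0.75) − 2×(-1.15) = +7.550.
E° = +7.550 / 5 = +1.510 V.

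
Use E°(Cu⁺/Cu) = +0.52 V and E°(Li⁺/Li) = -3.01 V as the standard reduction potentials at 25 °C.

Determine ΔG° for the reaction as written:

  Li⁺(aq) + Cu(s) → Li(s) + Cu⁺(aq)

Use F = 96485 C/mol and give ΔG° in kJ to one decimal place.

+340.6 kJ

As written, Li⁺/Li is reduced (cathode) and Cu⁺/Cu is oxidised (anode), so E°cell = (-3.01) − (+0.52) = -3.53 V.
Balancing electrons gives n = 1.
ΔG° = −nFE° = −(1)(96485)(-3.53) = 340,592 J = +340.6 kJ.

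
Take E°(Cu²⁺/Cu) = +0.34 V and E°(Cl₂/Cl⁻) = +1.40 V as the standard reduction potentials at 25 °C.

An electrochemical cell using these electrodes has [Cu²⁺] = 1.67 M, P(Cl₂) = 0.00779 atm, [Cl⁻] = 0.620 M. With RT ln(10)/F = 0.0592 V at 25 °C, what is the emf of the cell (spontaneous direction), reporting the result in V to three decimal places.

+1.003 V

Cl₂/Cl⁻ is the cathode (higher E°), Cu²⁺/Cu the anode: E°cell = +1.40 − (+0.34) = +1.06 V, n = 2.
Overall: Cl₂(g) + Cu(s) → 2 Cl⁻(aq) + Cu²⁺(aq)
Q = [Cl⁻]^2·[Cu²⁺] / (P(Cl₂)); log Q = 1.916.
E = E° − (0.0592/n) log Q = +1.06 − (0.0592/2)(1.916) = +1.003 V.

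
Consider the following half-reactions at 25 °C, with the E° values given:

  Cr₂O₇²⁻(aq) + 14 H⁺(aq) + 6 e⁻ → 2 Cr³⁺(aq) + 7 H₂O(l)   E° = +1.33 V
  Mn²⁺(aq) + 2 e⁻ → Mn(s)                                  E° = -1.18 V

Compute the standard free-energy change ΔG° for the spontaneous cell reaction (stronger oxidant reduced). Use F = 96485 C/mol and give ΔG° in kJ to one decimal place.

-1453.1 kJ

Cr₂O₇²⁻/Cr³⁺ (E° = +1.33 V) is the cathode; Mn²⁺/Mn (E° = -1.18 V) is the anode, so E°cell = +2.51 V.
Balancing electrons gives n = 6 (lcm of 6 and 2).
ΔG° = −nFE° = −(6)(96485)(+2.51) = -1,453,064 J = -1453.1 kJ.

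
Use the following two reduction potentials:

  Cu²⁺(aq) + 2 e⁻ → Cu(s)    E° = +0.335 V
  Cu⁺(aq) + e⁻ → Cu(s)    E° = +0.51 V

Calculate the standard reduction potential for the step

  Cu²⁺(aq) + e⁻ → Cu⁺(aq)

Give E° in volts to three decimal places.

Sequential free energies add, so n₃E°₃ = n₁E°₁ + n₂E°₂.
With n₃ = 2, and the known step contributing 1×(+0.51) V, the unknown satisfies 1·E° = 2×(+0.335) − 1×(+0.51) = +0.160.
E° = +0.160 / 1 = +0.160 V.

+0.160 V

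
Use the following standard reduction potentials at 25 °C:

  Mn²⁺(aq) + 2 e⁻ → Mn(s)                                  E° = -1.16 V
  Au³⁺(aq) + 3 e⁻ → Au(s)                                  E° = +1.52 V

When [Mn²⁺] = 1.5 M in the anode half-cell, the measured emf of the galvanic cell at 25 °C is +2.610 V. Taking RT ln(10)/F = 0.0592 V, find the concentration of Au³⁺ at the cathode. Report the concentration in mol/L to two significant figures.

0.00052 M

Au³⁺/Au is the cathode, Mn²⁺/Mn the anode: E°cell = +2.68 V, n = 6.
Overall reaction: 2 Au³⁺(aq) + 3 Mn(s) → 2 Au(s) + 3 Mn²⁺(aq); Q = [Mn²⁺]^3/[Au³⁺]^2.
From E = E° − (0.0592/n) log Q: log Q = (E° − E)·n/0.0592 = (+2.68 − (+2.610))·6/0.0592 = 7.0946.
So 2·log[Au³⁺] = 3·log(1.5) − log Q = 0.5283 − (7.0946) = -6.5663; log[Au³⁺] = -6.5663 / 2 = -3.2832; [Au³⁺] = 10^(-3.2832) ≈ 0.00052 M.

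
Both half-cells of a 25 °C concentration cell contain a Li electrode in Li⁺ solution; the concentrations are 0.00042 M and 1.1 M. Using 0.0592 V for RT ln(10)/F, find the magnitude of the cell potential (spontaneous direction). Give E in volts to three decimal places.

For a concentration cell E°cell = 0. The 1.1 M side is the cathode (reduction is favoured where [Li⁺] is higher).
With n = 1, E = −(0.0592/1) log([Li⁺]ₐₙ/[Li⁺]꜀ₐₜ) = −(0.0592/1) log(0.00042/1.1) = −(0.0592/1)(-3.418) = +0.202 V.

+0.202 V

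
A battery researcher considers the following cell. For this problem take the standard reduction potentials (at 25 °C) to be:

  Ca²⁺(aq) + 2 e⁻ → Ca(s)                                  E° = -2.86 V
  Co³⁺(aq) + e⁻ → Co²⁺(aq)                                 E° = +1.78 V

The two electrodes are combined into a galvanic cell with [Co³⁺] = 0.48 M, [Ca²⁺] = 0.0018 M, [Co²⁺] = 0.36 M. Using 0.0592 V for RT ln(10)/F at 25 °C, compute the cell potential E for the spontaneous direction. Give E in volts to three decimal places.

+4.729 V

Co³⁺/Co²⁺ is the cathode (higher E°), Ca²⁺/Ca the anode: E°cell = +1.78 − (-2.86) = +4.64 V, n = 2.
Overall: 2 Co³⁺(aq) + Ca(s) → 2 Co²⁺(aq) + Ca²⁺(aq)
Q = [Co²⁺]^2·[Ca²⁺] / ([Co³⁺]^2); log Q = -2.995.
E = E° − (0.0592/n) log Q = +4.64 − (0.0592/2)(-2.995) = +4.729 V.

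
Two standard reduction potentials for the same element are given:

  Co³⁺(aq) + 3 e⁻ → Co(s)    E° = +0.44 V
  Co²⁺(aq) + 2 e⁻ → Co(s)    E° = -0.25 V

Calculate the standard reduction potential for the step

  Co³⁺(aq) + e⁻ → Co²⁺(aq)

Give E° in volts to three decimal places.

Sequential free energies add, so n₃E°₃ = n₁E°₁ + n₂E°₂.
With n₃ = 3, and the known step contributing 2×(-0.25) V, the unknown satisfies 1·E° = 3×(+0.44) − 2×(-0.25) = +1.820.
E° = +1.820 / 1 = +1.820 V.

+1.820 V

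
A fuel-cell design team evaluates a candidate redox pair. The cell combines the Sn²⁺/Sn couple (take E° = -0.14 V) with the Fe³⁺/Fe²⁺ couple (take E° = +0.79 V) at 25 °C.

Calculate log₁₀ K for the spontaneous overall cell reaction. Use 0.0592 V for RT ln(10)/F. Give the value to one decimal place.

Cathode: Fe³⁺/Fe²⁺; anode: Sn²⁺/Sn. E°cell = +0.93 V, n = 2.
log K = nE°cell / 0.0592 = (2)(+0.93) / 0.0592 = 31.4.

31.4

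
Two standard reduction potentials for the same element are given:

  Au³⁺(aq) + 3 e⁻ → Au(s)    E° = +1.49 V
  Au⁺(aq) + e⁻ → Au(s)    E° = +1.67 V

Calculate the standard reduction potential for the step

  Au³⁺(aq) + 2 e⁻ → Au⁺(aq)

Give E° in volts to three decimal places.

Sequential free energies add, so n₃E°₃ = n₁E°₁ + n₂E°₂.
With n₃ = 3, and the known step contributing 1×(+1.67) V, the unknown satisfies 2·E° = 3×(+1.49) − 1×(+1.67) = +2.800.
E° = +2.800 / 2 = +1.400 V.

+1.400 V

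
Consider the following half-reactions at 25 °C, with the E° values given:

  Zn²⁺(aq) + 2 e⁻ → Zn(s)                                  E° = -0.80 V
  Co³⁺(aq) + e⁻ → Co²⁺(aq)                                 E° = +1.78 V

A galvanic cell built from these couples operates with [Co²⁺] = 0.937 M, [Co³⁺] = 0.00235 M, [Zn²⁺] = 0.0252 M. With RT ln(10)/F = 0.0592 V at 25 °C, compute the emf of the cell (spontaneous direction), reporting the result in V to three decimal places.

Co³⁺/Co²⁺ is the cathode (higher E°), Zn²⁺/Zn the anode: E°cell = +1.78 − (-0.80) = +2.58 V, n = 2.
Overall: 2 Co³⁺(aq) + Zn(s) → 2 Co²⁺(aq) + Zn²⁺(aq)
Q = [Co²⁺]^2·[Zn²⁺] / ([Co³⁺]^2); log Q = 3.603.
E = E° − (0.0592/n) log Q = +2.58 − (0.0592/2)(3.603) = +2.473 V.

+2.473 V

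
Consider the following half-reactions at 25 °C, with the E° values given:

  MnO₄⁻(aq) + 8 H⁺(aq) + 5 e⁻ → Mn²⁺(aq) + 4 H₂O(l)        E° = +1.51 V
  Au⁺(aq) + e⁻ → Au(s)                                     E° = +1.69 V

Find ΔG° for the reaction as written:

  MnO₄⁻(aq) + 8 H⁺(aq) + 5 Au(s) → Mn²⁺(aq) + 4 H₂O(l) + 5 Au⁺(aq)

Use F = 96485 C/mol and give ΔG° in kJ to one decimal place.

+86.8 kJ

As written, MnO₄⁻/Mn²⁺ is reduced (cathode) and Au⁺/Au is oxidised (anode), so E°cell = (+1.51) − (+1.69) = -0.18 V.
Balancing electrons gives n = 5.
ΔG° = −nFE° = −(5)(96485)(-0.18) = 86,836 J = +86.8 kJ.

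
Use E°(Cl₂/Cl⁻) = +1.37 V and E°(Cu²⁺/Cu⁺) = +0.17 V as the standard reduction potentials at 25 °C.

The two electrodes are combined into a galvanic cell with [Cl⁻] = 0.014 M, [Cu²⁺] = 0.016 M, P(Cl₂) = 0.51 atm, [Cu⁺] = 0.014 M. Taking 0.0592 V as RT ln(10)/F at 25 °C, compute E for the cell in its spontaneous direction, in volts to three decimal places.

+1.298 V

Cl₂/Cl⁻ is the cathode (higher E°), Cu²⁺/Cu⁺ the anode: E°cell = +1.37 − (+0.17) = +1.20 V, n = 2.
Overall: Cl₂(g) + 2 Cu⁺(aq) → 2 Cl⁻(aq) + 2 Cu²⁺(aq)
Q = [Cl⁻]^2·[Cu²⁺]^2 / (P(Cl₂)·[Cu⁺]^2); log Q = -3.299.
E = E° − (0.0592/n) log Q = +1.20 − (0.0592/2)(-3.299) = +1.298 V.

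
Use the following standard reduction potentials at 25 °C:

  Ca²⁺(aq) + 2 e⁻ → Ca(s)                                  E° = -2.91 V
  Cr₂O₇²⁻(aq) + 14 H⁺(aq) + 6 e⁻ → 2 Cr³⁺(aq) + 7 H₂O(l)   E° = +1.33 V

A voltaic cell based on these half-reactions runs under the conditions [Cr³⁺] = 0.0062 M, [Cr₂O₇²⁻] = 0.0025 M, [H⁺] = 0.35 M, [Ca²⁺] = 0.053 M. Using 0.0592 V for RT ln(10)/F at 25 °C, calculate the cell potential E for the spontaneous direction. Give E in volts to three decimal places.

Cr₂O₇²⁻/Cr³⁺ is the cathode (higher E°), Ca²⁺/Ca the anode: E°cell = +1.33 − (-2.91) = +4.24 V, n = 6.
Overall: Cr₂O₇²⁻(aq) + 14 H⁺(aq) + 3 Ca(s) → 2 Cr³⁺(aq) + 7 H₂O(l) + 3 Ca²⁺(aq)
Q = [Cr³⁺]^2·[Ca²⁺]^3 / ([Cr₂O₇²⁻]·[H⁺]^14); log Q = 0.743.
E = E° − (0.0592/n) log Q = +4.24 − (0.0592/6)(0.743) = +4.233 V.

+4.233 V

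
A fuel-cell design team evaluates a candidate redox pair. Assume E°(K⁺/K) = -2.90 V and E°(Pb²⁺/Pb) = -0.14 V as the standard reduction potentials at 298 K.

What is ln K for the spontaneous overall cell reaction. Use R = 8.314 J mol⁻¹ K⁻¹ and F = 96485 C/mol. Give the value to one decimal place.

215.0

Cathode: Pb²⁺/Pb; anode: K⁺/K. E°cell = (-0.14) − (-2.90) = +2.76 V, with n = 2.
ΔG° = −nFE° = −RT ln K, so ln K = nFE°/(RT) = (2)(96485)(+2.76) / ((8.314)(298)) = 214.967.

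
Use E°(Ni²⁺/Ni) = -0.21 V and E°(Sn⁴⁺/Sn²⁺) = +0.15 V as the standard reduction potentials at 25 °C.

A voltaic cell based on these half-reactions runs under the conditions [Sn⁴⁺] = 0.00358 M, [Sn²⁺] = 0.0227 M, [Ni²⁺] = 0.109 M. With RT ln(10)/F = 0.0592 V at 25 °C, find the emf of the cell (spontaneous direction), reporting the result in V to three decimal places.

Sn⁴⁺/Sn²⁺ is the cathode (higher E°), Ni²⁺/Ni the anode: E°cell = +0.15 − (-0.21) = +0.36 V, n = 2.
Overall: Sn⁴⁺(aq) + Ni(s) → Sn²⁺(aq) + Ni²⁺(aq)
Q = [Sn²⁺]·[Ni²⁺] / ([Sn⁴⁺]); log Q = -0.160.
E = E° − (0.0592/n) log Q = +0.36 − (0.0592/2)(-0.160) = +0.365 V.

+0.365 V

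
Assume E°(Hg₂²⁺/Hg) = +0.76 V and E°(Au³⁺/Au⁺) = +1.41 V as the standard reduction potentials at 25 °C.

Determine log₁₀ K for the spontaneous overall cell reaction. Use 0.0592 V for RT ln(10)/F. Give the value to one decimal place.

Cathode: Au³⁺/Au⁺; anode: Hg₂²⁺/Hg. E°cell = +0.65 V, n = 2.
log K = nE°cell / 0.0592 = (2)(+0.65) / 0.0592 = 22.0.

22.0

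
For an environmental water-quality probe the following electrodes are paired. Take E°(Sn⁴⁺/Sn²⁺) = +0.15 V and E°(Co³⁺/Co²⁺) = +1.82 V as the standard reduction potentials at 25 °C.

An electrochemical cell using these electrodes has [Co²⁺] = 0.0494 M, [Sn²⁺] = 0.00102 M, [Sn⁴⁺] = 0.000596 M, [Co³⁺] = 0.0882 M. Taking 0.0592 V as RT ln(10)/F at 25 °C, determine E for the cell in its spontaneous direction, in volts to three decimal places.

Co³⁺/Co²⁺ is the cathode (higher E°), Sn⁴⁺/Sn²⁺ the anode: E°cell = +1.82 − (+0.15) = +1.67 V, n = 2.
Overall: 2 Co³⁺(aq) + Sn²⁺(aq) → 2 Co²⁺(aq) + Sn⁴⁺(aq)
Q = [Co²⁺]^2·[Sn⁴⁺] / ([Co³⁺]^2·[Sn²⁺]); log Q = -0.737.
E = E° − (0.0592/n) log Q = +1.67 − (0.0592/2)(-0.737) = +1.692 V.

+1.692 V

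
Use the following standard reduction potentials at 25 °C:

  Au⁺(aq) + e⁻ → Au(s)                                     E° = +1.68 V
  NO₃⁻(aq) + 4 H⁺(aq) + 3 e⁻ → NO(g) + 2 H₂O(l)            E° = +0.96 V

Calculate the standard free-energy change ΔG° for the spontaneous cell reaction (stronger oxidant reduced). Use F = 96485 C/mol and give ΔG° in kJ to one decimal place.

-208.4 kJ

Au⁺/Au (E° = +1.68 V) is the cathode; NO₃⁻/NO (E° = +0.96 V) is the anode, so E°cell = +0.72 V.
Balancing electrons gives n = 3 (lcm of 1 and 3).
ΔG° = −nFE° = −(3)(96485)(+0.72) = -208,408 J = -208.4 kJ.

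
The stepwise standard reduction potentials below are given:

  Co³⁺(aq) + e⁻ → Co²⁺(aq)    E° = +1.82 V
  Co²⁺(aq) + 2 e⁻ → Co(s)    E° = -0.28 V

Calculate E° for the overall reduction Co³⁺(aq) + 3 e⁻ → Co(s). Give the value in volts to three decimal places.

Since ΔG° = −nFE° is additive over sequential reductions, n₃E°₃ = n₁E°₁ + n₂E°₂.
E°₃ = (1×+1.82 + 2×-0.28) / 3 = (+1.260) / 3 = +0.420 V.

+0.420 V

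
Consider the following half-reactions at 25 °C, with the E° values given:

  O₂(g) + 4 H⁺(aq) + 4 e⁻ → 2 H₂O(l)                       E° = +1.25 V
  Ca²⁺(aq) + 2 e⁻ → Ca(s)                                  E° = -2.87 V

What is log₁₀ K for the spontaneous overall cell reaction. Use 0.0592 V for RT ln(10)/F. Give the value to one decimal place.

Cathode: O₂/H₂O; anode: Ca²⁺/Ca. E°cell = +4.12 V, n = 4.
log K = nE°cell / 0.0592 = (4)(+4.12) / 0.0592 = 278.4.

278.4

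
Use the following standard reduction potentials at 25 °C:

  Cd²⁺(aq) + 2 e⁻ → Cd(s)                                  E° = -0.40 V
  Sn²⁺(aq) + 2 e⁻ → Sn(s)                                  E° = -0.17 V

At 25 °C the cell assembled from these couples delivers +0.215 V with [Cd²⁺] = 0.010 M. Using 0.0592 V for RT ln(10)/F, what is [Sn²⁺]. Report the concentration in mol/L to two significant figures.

0.0031 M

Sn²⁺/Sn is the cathode, Cd²⁺/Cd the anode: E°cell = +0.23 V, n = 2.
Overall reaction: Sn²⁺(aq) + Cd(s) → Sn(s) + Cd²⁺(aq); Q = [Cd²⁺]^1/[Sn²⁺]^1.
From E = E° − (0.0592/n) log Q: log Q = (E° − E)·n/0.0592 = (+0.23 − (+0.215))·2/0.0592 = 0.5068.
So 1·log[Sn²⁺] = 1·log(0.01) − log Q = -2.0000 − (0.5068) = -2.5068; [Sn²⁺] = 10^(-2.5068) ≈ 0.0031 M.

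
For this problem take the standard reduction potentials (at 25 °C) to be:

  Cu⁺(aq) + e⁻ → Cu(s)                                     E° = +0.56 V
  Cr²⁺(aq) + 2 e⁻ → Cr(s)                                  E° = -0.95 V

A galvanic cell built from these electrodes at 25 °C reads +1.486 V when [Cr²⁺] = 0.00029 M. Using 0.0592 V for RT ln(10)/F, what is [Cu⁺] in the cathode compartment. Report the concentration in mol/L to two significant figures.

0.0067 M

Cu⁺/Cu is the cathode, Cr²⁺/Cr the anode: E°cell = +1.51 V, n = 2.
Overall reaction: 2 Cu⁺(aq) + Cr(s) → 2 Cu(s) + Cr²⁺(aq); Q = [Cr²⁺]^1/[Cu⁺]^2.
From E = E° − (0.0592/n) log Q: log Q = (E° − E)·n/0.0592 = (+1.51 − (+1.486))·2/0.0592 = 0.8108.
So 2·log[Cu⁺] = 1·log(0.00029) − log Q = -3.5376 − (0.8108) = -4.3484; log[Cu⁺] = -4.3484 / 2 = -2.1742; [Cu⁺] = 10^(-2.1742) ≈ 0.0067 M.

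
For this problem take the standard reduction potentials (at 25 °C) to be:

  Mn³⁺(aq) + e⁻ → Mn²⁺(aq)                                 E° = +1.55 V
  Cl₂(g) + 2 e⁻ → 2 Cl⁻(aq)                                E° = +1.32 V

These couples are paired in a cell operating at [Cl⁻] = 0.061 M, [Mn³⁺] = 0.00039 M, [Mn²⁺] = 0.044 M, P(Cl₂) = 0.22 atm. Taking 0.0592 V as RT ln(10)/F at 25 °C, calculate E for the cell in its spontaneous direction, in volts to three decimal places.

Mn³⁺/Mn²⁺ is the cathode (higher E°), Cl₂/Cl⁻ the anode: E°cell = +1.55 − (+1.32) = +0.23 V, n = 2.
Overall: 2 Mn³⁺(aq) + 2 Cl⁻(aq) → 2 Mn²⁺(aq) + Cl₂(g)
Q = [Mn²⁺]^2·P(Cl₂) / ([Mn³⁺]^2·[Cl⁻]^2); log Q = 5.877.
E = E° − (0.0592/n) log Q = +0.23 − (0.0592/2)(5.877) = +0.056 V.

+0.056 V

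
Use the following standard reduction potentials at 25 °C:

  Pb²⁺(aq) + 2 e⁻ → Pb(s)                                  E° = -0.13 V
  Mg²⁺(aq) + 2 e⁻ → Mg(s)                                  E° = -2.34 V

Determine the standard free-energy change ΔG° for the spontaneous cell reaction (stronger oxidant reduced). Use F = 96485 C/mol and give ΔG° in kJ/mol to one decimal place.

-426.5 kJ/mol

Pb²⁺/Pb (E° = -0.13 V) is the cathode; Mg²⁺/Mg (E° = -2.34 V) is the anode, so E°cell = +2.21 V.
Balancing electrons gives n = 2 (lcm of 2 and 2).
ΔG° = −nFE° = −(2)(96485)(+2.21) = -426,464 J = -426.5 kJ/mol.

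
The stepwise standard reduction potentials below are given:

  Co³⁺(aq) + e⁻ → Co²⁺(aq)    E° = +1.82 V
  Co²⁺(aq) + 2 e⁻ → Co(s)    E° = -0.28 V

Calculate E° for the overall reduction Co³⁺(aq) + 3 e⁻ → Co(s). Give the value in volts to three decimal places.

+0.420 V

Since ΔG° = −nFE° is additive over sequential reductions, n₃E°₃ = n₁E°₁ + n₂E°₂.
E°₃ = (1×+1.82 + 2×-0.28) / 3 = (+1.260) / 3 = +0.420 V.
Simply averaging or adding the two E° values would be wrong; the electron-weighted sum is required.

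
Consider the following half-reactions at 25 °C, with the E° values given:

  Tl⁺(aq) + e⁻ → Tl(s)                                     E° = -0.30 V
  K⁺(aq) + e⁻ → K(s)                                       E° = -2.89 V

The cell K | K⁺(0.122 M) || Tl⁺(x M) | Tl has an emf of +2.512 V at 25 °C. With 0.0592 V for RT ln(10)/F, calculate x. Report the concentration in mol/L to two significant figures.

0.0059 M

Tl⁺/Tl is the cathode, K⁺/K the anode: E°cell = +2.59 V, n = 1.
Overall reaction: Tl⁺(aq) + K(s) → Tl(s) + K⁺(aq); Q = [K⁺]^1/[Tl⁺]^1.
From E = E° − (0.0592/n) log Q: log Q = (E° − E)·n/0.0592 = (+2.59 − (+2.512))·1/0.0592 = 1.3176.
So 1·log[Tl⁺] = 1·log(0.122) − log Q = -0.9136 − (1.3176) = -2.2312; [Tl⁺] = 10^(-2.2312) ≈ 0.0059 M.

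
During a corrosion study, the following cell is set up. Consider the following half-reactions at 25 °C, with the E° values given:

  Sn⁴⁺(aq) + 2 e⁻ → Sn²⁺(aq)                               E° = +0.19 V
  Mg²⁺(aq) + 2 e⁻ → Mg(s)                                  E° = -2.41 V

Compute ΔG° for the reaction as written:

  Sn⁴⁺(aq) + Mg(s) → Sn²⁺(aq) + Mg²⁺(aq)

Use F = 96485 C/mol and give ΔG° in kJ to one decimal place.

As written, Sn⁴⁺/Sn²⁺ is reduced (cathode) and Mg²⁺/Mg is oxidised (anode), so E°cell = (+0.19) − (-2.41) = +2.60 V.
Balancing electrons gives n = 2.
ΔG° = −nFE° = −(2)(96485)(+2.60) = -501,722 J = -501.7 kJ.

-501.7 kJ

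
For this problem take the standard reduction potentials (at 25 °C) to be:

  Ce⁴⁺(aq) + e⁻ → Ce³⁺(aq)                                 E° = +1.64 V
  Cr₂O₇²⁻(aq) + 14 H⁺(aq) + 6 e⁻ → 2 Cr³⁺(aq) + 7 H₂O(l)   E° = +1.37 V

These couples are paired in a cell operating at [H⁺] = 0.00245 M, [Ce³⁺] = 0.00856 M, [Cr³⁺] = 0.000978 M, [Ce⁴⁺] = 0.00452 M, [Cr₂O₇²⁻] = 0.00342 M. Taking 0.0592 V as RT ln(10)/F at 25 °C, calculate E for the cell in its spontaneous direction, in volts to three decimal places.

+0.579 V

Ce⁴⁺/Ce³⁺ is the cathode (higher E°), Cr₂O₇²⁻/Cr³⁺ the anode: E°cell = +1.64 − (+1.37) = +0.27 V, n = 6.
Overall: 6 Ce⁴⁺(aq) + 2 Cr³⁺(aq) + 7 H₂O(l) → 6 Ce³⁺(aq) + Cr₂O₇²⁻(aq) + 14 H⁺(aq)
Q = [Ce³⁺]^6·[Cr₂O₇²⁻]·[H⁺]^14 / ([Ce⁴⁺]^6·[Cr³⁺]^2); log Q = -31.334.
E = E° − (0.0592/n) log Q = +0.27 − (0.0592/6)(-31.334) = +0.579 V.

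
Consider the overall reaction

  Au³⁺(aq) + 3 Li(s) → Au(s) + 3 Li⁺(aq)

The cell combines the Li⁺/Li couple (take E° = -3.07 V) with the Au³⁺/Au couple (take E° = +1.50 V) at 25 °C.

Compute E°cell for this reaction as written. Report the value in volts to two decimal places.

The Au³⁺/Au couple has the higher reduction potential, so it is the cathode; Li⁺/Li is oxidised at the anode.
E°cell = E°(cathode) − E°(anode) = (+1.50) − (-3.07) = +4.57 V.
Since E°cell > 0, the reaction is spontaneous under standard conditions.

+4.57 V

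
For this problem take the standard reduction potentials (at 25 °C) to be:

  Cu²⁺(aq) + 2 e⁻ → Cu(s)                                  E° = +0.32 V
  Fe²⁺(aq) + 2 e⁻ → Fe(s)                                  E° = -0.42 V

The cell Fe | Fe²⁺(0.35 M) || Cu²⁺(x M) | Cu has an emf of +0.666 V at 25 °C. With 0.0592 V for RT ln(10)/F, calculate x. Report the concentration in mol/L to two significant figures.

0.0011 M

Cu²⁺/Cu is the cathode, Fe²⁺/Fe the anode: E°cell = +0.74 V, n = 2.
Overall reaction: Cu²⁺(aq) + Fe(s) → Cu(s) + Fe²⁺(aq); Q = [Fe²⁺]^1/[Cu²⁺]^1.
From E = E° − (0.0592/n) log Q: log Q = (E° − E)·n/0.0592 = (+0.74 − (+0.666))·2/0.0592 = 2.5000.
So 1·log[Cu²⁺] = 1·log(0.35) − log Q = -0.4559 − (2.5000) = -2.9559; [Cu²⁺] = 10^(-2.9559) ≈ 0.0011 M.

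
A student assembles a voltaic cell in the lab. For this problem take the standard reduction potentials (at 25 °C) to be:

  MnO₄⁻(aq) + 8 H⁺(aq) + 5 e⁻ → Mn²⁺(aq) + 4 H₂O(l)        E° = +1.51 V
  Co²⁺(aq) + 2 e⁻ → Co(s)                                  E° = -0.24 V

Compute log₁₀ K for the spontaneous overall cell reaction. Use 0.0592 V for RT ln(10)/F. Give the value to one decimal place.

Cathode: MnO₄⁻/Mn²⁺; anode: Co²⁺/Co. E°cell = +1.75 V, n = 10.
log K = nE°cell / 0.0592 = (10)(+1.75) / 0.0592 = 295.6.

295.6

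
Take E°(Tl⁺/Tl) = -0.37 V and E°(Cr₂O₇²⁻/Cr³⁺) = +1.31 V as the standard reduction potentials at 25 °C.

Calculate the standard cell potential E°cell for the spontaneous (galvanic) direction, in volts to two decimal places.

+1.68 V

The Cr₂O₇²⁻/Cr³⁺ couple has the higher reduction potential, so it is the cathode; Tl⁺/Tl is oxidised at the anode.
E°cell = E°(cathode) − E°(anode) = (+1.31) − (-0.37) = +1.68 V.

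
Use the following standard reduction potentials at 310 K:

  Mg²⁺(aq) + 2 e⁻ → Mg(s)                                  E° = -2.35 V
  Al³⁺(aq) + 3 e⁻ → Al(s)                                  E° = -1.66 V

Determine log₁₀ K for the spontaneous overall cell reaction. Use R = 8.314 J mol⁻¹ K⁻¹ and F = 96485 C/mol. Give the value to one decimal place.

Cathode: Al³⁺/Al; anode: Mg²⁺/Mg. E°cell = (-1.66) − (-2.35) = +0.69 V, with n = 6.
ΔG° = −nFE° = −RT ln K, so ln K = nFE°/(RT) = (6)(96485)(+0.69) / ((8.314)(310)) = 154.985.
log₁₀ K = 154.985 / ln 10 = 67.3.

67.3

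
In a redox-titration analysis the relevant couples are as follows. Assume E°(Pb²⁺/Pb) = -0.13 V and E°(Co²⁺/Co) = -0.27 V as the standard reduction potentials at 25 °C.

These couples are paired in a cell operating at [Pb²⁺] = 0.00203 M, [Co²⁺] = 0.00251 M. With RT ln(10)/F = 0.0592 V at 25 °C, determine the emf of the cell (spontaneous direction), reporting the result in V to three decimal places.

+0.137 V

Pb²⁺/Pb is the cathode (higher E°), Co²⁺/Co the anode: E°cell = -0.13 − (-0.27) = +0.14 V, n = 2.
Overall: Pb²⁺(aq) + Co(s) → Pb(s) + Co²⁺(aq)
Q = [Co²⁺] / ([Pb²⁺]); log Q = 0.092.
E = E° − (0.0592/n) log Q = +0.14 − (0.0592/2)(0.092) = +0.137 V.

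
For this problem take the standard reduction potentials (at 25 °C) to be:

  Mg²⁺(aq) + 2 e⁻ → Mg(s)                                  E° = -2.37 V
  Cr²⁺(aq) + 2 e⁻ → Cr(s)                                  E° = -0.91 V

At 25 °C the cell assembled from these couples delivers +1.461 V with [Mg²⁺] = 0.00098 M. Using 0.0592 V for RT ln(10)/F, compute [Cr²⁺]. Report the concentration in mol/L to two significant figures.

0.0011 M

Cr²⁺/Cr is the cathode, Mg²⁺/Mg the anode: E°cell = +1.46 V, n = 2.
Overall reaction: Cr²⁺(aq) + Mg(s) → Cr(s) + Mg²⁺(aq); Q = [Mg²⁺]^1/[Cr²⁺]^1.
From E = E° − (0.0592/n) log Q: log Q = (E° − E)·n/0.0592 = (+1.46 − (+1.461))·2/0.0592 = -0.0338.
So 1·log[Cr²⁺] = 1·log(0.00098) − log Q = -3.0088 − (-0.0338) = -2.9750; [Cr²⁺] = 10^(-2.9750) ≈ 0.0011 M.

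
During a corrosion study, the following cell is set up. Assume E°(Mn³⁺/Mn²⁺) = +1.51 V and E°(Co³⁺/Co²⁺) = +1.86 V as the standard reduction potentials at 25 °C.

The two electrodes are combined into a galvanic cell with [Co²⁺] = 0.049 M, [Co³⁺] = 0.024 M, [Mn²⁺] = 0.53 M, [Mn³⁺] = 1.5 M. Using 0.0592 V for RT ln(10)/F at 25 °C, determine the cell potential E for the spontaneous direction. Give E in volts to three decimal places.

Co³⁺/Co²⁺ is the cathode (higher E°), Mn³⁺/Mn²⁺ the anode: E°cell = +1.86 − (+1.51) = +0.35 V, n = 1.
Overall: Co³⁺(aq) + Mn²⁺(aq) → Co²⁺(aq) + Mn³⁺(aq)
Q = [Co²⁺]·[Mn³⁺] / ([Co³⁺]·[Mn²⁺]); log Q = 0.762.
E = E° − (0.0592/n) log Q = +0.35 − (0.0592/1)(0.762) = +0.305 V.

+0.305 V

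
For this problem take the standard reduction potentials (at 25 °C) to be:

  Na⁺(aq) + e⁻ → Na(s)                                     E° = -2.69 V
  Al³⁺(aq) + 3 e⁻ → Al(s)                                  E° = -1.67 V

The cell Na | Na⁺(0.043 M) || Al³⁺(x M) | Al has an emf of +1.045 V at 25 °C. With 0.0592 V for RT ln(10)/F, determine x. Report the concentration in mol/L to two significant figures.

Al³⁺/Al is the cathode, Na⁺/Na the anode: E°cell = +1.02 V, n = 3.
Overall reaction: Al³⁺(aq) + 3 Na(s) → Al(s) + 3 Na⁺(aq); Q = [Na⁺]^3/[Al³⁺]^1.
From E = E° − (0.0592/n) log Q: log Q = (E° − E)·n/0.0592 = (+1.02 − (+1.045))·3/0.0592 = -1.2669.
So 1·log[Al³⁺] = 3·log(0.043) − log Q = -4.0996 − (-1.2669) = -2.8327; [Al³⁺] = 10^(-2.8327) ≈ 0.0015 M.

0.0015 M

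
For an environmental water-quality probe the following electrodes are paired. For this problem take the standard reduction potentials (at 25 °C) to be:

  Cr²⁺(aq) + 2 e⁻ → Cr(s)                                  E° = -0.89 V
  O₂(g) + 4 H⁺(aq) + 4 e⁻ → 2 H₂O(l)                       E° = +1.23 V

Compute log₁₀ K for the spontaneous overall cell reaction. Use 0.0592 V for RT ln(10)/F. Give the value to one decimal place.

Cathode: O₂/H₂O; anode: Cr²⁺/Cr. E°cell = +2.12 V, n = 4.
log K = nE°cell / 0.0592 = (4)(+2.12) / 0.0592 = 143.2.

143.2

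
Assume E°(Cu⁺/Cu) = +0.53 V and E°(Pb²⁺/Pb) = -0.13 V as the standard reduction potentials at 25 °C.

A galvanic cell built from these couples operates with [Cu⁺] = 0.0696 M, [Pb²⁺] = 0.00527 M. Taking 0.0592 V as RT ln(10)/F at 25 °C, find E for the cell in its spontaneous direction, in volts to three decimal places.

Cu⁺/Cu is the cathode (higher E°), Pb²⁺/Pb the anode: E°cell = +0.53 − (-0.13) = +0.66 V, n = 2.
Overall: 2 Cu⁺(aq) + Pb(s) → 2 Cu(s) + Pb²⁺(aq)
Q = [Pb²⁺] / ([Cu⁺]^2); log Q = 0.037.
E = E° − (0.0592/n) log Q = +0.66 − (0.0592/2)(0.037) = +0.659 V.

+0.659 V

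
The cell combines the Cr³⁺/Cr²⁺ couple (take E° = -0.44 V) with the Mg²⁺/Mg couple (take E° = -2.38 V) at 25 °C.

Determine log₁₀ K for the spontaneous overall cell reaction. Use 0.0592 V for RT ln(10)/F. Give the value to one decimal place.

65.5

Cathode: Cr³⁺/Cr²⁺; anode: Mg²⁺/Mg. E°cell = +1.94 V, n = 2.
log K = nE°cell / 0.0592 = (2)(+1.94) / 0.0592 = 65.5.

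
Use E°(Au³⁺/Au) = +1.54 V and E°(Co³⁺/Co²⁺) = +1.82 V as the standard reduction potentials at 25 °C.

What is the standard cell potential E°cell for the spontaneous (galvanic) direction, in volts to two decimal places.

+0.28 V

The Co³⁺/Co²⁺ couple has the higher reduction potential, so it is the cathode; Au³⁺/Au is oxidised at the anode.
E°cell = E°(cathode) − E°(anode) = (+1.82) − (+1.54) = +0.28 V.
Since E°cell > 0, the reaction is spontaneous under standard conditions.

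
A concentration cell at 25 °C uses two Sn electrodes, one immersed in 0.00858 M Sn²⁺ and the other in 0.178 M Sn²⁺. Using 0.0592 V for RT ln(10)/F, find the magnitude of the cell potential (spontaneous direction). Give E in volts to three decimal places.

+0.039 V

For a concentration cell E°cell = 0. The 0.178 M side is the cathode (reduction is favoured where [Sn²⁺] is higher).
With n = 2, E = −(0.0592/2) log([Sn²⁺]ₐₙ/[Sn²⁺]꜀ₐₜ) = −(0.0592/2) log(0.00858/0.178) = −(0.0592/2)(-1.317) = +0.039 V.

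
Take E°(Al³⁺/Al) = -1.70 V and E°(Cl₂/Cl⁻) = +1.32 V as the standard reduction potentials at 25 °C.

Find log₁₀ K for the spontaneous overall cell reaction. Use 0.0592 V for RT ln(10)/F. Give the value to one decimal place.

306.1

Cathode: Cl₂/Cl⁻; anode: Al³⁺/Al. E°cell = +3.02 V, n = 6.
log K = nE°cell / 0.0592 = (6)(+3.02) / 0.0592 = 306.1.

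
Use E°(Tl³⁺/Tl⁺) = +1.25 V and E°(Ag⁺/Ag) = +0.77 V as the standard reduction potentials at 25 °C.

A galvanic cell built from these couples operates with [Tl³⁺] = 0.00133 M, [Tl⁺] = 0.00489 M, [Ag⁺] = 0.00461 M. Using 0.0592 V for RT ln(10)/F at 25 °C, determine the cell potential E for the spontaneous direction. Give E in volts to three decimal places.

Tl³⁺/Tl⁺ is the cathode (higher E°), Ag⁺/Ag the anode: E°cell = +1.25 − (+0.77) = +0.48 V, n = 2.
Overall: Tl³⁺(aq) + 2 Ag(s) → Tl⁺(aq) + 2 Ag⁺(aq)
Q = [Tl⁺]·[Ag⁺]^2 / ([Tl³⁺]); log Q = -4.107.
E = E° − (0.0592/n) log Q = +0.48 − (0.0592/2)(-4.107) = +0.602 V.

+0.602 V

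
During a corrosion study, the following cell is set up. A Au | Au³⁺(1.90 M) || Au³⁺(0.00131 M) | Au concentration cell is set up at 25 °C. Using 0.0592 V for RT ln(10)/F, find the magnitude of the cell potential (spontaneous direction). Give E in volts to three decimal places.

For a concentration cell E°cell = 0. The 1.90 M side is the cathode (reduction is favoured where [Au³⁺] is higher).
With n = 3, E = −(0.0592/3) log([Au³⁺]ₐₙ/[Au³⁺]꜀ₐₜ) = −(0.0592/3) log(0.00131/1.9) = −(0.0592/3)(-3.161) = +0.062 V.

+0.062 V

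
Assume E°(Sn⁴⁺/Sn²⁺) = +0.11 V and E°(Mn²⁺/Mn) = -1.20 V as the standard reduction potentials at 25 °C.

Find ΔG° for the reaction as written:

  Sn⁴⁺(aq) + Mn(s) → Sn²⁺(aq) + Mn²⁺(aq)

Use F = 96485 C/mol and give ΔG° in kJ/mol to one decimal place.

As written, Sn⁴⁺/Sn²⁺ is reduced (cathode) and Mn²⁺/Mn is oxidised (anode), so E°cell = (+0.11) − (-1.20) = +1.31 V.
Balancing electrons gives n = 2.
ΔG° = −nFE° = −(2)(96485)(+1.31) = -252,791 J = -252.8 kJ/mol.

-252.8 kJ/mol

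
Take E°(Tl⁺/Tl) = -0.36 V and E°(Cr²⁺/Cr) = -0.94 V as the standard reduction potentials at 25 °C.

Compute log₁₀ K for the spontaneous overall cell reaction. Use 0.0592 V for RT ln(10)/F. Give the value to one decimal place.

Cathode: Tl⁺/Tl; anode: Cr²⁺/Cr. E°cell = +0.58 V, n = 2.
log K = nE°cell / 0.0592 = (2)(+0.58) / 0.0592 = 19.6.

19.6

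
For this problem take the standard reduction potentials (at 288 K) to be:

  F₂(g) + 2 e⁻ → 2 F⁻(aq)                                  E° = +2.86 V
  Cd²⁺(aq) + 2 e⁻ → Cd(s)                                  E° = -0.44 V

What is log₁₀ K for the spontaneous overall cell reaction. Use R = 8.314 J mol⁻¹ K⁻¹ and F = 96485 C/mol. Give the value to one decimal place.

115.5

Cathode: F₂/F⁻; anode: Cd²⁺/Cd. E°cell = (+2.86) − (-0.44) = +3.30 V, with n = 2.
ΔG° = −nFE° = −RT ln K, so ln K = nFE°/(RT) = (2)(96485)(+3.30) / ((8.314)(288)) = 265.951.
log₁₀ K = 265.951 / ln 10 = 115.5.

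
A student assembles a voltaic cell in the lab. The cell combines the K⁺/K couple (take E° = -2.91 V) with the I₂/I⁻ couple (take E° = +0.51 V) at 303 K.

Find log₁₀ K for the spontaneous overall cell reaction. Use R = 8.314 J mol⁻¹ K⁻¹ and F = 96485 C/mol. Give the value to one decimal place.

Cathode: I₂/I⁻; anode: K⁺/K. E°cell = (+0.51) − (-2.91) = +3.42 V, with n = 2.
ΔG° = −nFE° = −RT ln K, so ln K = nFE°/(RT) = (2)(96485)(+3.42) / ((8.314)(303)) = 261.977.
log₁₀ K = 261.977 / ln 10 = 113.8.

113.8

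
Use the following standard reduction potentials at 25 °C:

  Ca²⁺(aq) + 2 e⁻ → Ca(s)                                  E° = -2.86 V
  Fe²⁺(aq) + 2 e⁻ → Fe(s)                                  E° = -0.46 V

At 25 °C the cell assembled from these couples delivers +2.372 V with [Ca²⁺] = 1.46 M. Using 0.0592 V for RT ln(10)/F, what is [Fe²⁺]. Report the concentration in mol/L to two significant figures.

0.17 M

Fe²⁺/Fe is the cathode, Ca²⁺/Ca the anode: E°cell = +2.40 V, n = 2.
Overall reaction: Fe²⁺(aq) + Ca(s) → Fe(s) + Ca²⁺(aq); Q = [Ca²⁺]^1/[Fe²⁺]^1.
From E = E° − (0.0592/n) log Q: log Q = (E° − E)·n/0.0592 = (+2.40 − (+2.372))·2/0.0592 = 0.9459.
So 1·log[Fe²⁺] = 1·log(1.46) − log Q = 0.1644 − (0.9459) = -0.7815; [Fe²⁺] = 10^(-0.7815) ≈ 0.17 M.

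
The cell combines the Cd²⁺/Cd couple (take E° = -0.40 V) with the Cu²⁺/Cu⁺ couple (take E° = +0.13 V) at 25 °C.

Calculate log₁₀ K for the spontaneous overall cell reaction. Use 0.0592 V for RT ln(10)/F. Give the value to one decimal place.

Cathode: Cu²⁺/Cu⁺; anode: Cd²⁺/Cd. E°cell = +0.53 V, n = 2.
log K = nE°cell / 0.0592 = (2)(+0.53) / 0.0592 = 17.9.

17.9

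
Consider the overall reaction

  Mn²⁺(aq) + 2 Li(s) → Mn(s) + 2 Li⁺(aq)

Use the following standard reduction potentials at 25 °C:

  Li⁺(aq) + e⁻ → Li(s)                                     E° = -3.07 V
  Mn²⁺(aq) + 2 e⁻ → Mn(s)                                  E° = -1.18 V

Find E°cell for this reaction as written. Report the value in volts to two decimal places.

+1.89 V

The Mn²⁺/Mn couple has the higher reduction potential, so it is the cathode; Li⁺/Li is oxidised at the anode.
E°cell = E°(cathode) − E°(anode) = (-1.18) − (-3.07) = +1.89 V.
Since E°cell > 0, the reaction is spontaneous under standard conditions.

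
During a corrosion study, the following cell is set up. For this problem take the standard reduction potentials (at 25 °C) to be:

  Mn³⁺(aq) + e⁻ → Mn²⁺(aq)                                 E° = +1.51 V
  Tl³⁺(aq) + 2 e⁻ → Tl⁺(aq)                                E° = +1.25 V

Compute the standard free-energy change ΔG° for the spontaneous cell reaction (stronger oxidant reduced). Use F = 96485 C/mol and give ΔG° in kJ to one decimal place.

Mn³⁺/Mn²⁺ (E° = +1.51 V) is the cathode; Tl³⁺/Tl⁺ (E° = +1.25 V) is the anode, so E°cell = +0.26 V.
Balancing electrons gives n = 2 (lcm of 1 and 2).
ΔG° = −nFE° = −(2)(96485)(+0.26) = -50,172 J = -50.2 kJ.

-50.2 kJ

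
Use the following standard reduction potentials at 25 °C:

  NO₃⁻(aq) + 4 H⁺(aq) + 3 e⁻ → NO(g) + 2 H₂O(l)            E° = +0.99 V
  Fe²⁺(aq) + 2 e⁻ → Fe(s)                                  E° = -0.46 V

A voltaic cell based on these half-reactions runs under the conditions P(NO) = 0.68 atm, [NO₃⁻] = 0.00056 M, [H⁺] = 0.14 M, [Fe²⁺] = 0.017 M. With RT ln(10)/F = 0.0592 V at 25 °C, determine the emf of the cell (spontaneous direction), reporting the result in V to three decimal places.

NO₃⁻/NO is the cathode (higher E°), Fe²⁺/Fe the anode: E°cell = +0.99 − (-0.46) = +1.45 V, n = 6.
Overall: 2 NO₃⁻(aq) + 8 H⁺(aq) + 3 Fe(s) → 2 NO(g) + 4 H₂O(l) + 3 Fe²⁺(aq)
Q = P(NO)^2·[Fe²⁺]^3 / ([NO₃⁻]^2·[H⁺]^8); log Q = 7.691.
E = E° − (0.0592/n) log Q = +1.45 − (0.0592/6)(7.691) = +1.374 V.

+1.374 V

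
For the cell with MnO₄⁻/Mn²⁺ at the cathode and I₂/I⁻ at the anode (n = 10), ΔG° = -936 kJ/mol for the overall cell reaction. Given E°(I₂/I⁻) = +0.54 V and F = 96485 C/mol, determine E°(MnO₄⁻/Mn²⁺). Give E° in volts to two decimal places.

E°cell = −ΔG°/(nF) = −(-936×10³)/((10)(96485)) = +0.970 V.
Since MnO₄⁻/Mn²⁺ is the cathode and I₂/I⁻ the anode, E°cell = E°(MnO₄⁻/Mn²⁺) − E°(I₂/I⁻).
So E°(MnO₄⁻/Mn²⁺) = E°cell + E°(I₂/I⁻) = +0.970 + (+0.54) = +1.51 V.

+1.51 V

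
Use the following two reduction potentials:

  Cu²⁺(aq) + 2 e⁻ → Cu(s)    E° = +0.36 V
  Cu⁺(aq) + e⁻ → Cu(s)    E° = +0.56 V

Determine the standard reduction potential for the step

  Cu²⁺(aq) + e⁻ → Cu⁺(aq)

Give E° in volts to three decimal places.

Sequential free energies add, so n₃E°₃ = n₁E°₁ + n₂E°₂.
With n₃ = 2, and the known step contributing 1×(+0.56) V, the unknown satisfies 1·E° = 2×(+0.36) − 1×(+0.56) = +0.160.
E° = +0.160 / 1 = +0.160 V.

+0.160 V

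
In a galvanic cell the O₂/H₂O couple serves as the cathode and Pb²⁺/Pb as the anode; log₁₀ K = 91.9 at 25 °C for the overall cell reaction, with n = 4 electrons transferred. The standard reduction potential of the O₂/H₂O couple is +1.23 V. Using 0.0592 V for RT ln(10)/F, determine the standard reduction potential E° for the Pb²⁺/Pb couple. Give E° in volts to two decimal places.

E°cell = (0.0592/n)·log K = (0.0592/4)(91.9) = +1.360 V.
Since O₂/H₂O is the cathode and Pb²⁺/Pb the anode, E°cell = E°(O₂/H₂O) − E°(Pb²⁺/Pb).
So E°(Pb²⁺/Pb) = E°(O₂/H₂O) − E°cell = (+1.23) − (+1.360) = -0.13 V.

-0.13 V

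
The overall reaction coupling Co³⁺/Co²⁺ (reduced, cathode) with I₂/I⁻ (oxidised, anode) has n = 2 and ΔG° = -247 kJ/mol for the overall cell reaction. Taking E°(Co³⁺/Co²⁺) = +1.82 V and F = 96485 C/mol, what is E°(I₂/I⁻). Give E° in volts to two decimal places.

E°cell = −ΔG°/(nF) = −(-247×10³)/((2)(96485)) = +1.280 V.
Since Co³⁺/Co²⁺ is the cathode and I₂/I⁻ the anode, E°cell = E°(Co³⁺/Co²⁺) − E°(I₂/I⁻).
So E°(I₂/I⁻) = E°(Co³⁺/Co²⁺) − E°cell = (+1.82) − (+1.280) = +0.54 V.

+0.54 V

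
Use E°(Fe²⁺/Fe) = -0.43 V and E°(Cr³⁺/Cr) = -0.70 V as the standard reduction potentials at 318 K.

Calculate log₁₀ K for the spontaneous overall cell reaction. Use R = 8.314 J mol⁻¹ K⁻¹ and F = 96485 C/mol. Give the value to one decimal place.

25.7

Cathode: Fe²⁺/Fe; anode: Cr³⁺/Cr. E°cell = (-0.43) − (-0.70) = +0.27 V, with n = 6.
ΔG° = −nFE° = −RT ln K, so ln K = nFE°/(RT) = (6)(96485)(+0.27) / ((8.314)(318)) = 59.120.
log₁₀ K = 59.120 / ln 10 = 25.7.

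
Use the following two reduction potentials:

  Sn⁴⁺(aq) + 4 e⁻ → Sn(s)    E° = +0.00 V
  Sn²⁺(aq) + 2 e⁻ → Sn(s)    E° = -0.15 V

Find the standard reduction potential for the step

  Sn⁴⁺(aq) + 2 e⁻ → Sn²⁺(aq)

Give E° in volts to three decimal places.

Sequential free energies add, so n₃E°₃ = n₁E°₁ + n₂E°₂.
With n₃ = 4, and the known step contributing 2×(-0.15) V, the unknown satisfies 2·E° = 4×(+0.00) − 2×(-0.15) = +0.300.
E° = +0.300 / 2 = +0.150 V.

+0.150 V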